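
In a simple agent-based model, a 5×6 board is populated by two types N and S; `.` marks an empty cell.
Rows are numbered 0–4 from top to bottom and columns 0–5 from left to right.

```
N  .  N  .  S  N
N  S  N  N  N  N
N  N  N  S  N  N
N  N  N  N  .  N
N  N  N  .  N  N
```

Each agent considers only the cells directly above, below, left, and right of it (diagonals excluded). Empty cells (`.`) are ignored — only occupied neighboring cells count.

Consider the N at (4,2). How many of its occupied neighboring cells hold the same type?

Occupied neighbors of (4,2): (3,2)=N, (4,1)=N.
Same type (N): 2 of 2.

2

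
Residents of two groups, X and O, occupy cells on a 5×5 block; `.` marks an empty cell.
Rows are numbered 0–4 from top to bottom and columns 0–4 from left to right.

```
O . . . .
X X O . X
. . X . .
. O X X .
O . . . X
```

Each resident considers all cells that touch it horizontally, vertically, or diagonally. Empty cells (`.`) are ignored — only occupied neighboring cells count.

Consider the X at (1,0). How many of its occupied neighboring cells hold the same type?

Occupied neighbors of (1,0): (0,0)=O, (1,1)=X.
Same type (X): 1 of 2.

1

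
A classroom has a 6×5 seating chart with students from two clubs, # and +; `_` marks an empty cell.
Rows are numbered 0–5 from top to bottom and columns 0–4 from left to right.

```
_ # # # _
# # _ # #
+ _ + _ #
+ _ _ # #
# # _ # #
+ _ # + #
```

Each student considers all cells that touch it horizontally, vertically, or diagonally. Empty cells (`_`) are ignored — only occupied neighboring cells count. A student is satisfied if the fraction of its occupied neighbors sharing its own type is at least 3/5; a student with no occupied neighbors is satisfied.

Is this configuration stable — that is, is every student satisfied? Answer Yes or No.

Row 0: (0,1)# 3/3 ✓ · (0,2)# 4/4 ✓ · (0,3)# 3/3 ✓
Row 1: (1,0)# 2/3 ✓ · (1,1)# 3/5 ✓ · (1,3)# 4/5 ✓ · (1,4)# 3/3 ✓
Row 2: (2,0)+ 1/3 ✗ · (2,2)+ 0/3 ✗ · (2,4)# 4/4 ✓
Row 3: (3,0)+ 1/3 ✗ · (3,3)# 4/5 ✓ · (3,4)# 4/4 ✓
Row 4: (4,0)# 1/3 ✗ · (4,1)# 2/4 ✗ · (4,3)# 5/6 ✓ · (4,4)# 4/5 ✓
Row 5: (5,0)+ 0/2 ✗ · (5,2)# 2/3 ✓ · (5,3)+ 0/4 ✗ · (5,4)# 2/3 ✓
For instance (2,0) has only 1/3 same-type neighbors, below 3/5.

No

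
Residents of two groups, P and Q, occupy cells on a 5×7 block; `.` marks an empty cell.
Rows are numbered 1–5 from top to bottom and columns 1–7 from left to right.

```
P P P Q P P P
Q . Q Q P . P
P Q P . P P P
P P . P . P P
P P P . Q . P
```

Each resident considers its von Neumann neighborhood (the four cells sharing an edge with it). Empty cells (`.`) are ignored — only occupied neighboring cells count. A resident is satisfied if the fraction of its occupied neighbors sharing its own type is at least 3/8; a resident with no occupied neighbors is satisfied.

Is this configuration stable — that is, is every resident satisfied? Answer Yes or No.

Row 1: (1,1)P 1/2 ✓ · (1,2)P 2/2 ✓ · (1,3)P 1/3 ✗ · (1,4)Q 1/3 ✗ · (1,5)P 2/3 ✓ · (1,6)P 2/2 ✓ · (1,7)P 2/2 ✓
Row 2: (2,1)Q 0/2 ✗ · (2,3)Q 1/3 ✗ · (2,4)Q 2/3 ✓ · (2,5)P 2/3 ✓ · (2,7)P 2/2 ✓
Row 3: (3,1)P 1/3 ✗ · (3,2)Q 0/3 ✗ · (3,3)P 0/2 ✗ · (3,5)P 2/2 ✓ · (3,6)P 3/3 ✓ · (3,7)P 3/3 ✓
Row 4: (4,1)P 3/3 ✓ · (4,2)P 2/3 ✓ · (4,4)P 0/0 ✓ · (4,6)P 2/2 ✓ · (4,7)P 3/3 ✓
Row 5: (5,1)P 2/2 ✓ · (5,2)P 3/3 ✓ · (5,3)P 1/1 ✓ · (5,5)Q 0/0 ✓ · (5,7)P 1/1 ✓
For instance (1,3) has only 1/3 same-type neighbors, below 3/8.

No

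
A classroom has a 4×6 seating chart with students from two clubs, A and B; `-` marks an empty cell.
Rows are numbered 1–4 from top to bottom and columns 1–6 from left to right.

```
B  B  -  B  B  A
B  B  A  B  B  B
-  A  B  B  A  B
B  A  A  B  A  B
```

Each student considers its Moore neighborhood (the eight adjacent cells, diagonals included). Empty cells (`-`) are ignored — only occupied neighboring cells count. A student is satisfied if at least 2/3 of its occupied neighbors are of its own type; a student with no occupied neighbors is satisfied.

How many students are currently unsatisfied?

14

(1,1)B 3/3 satisfied
(1,2)B 3/4 satisfied
(1,4)B 3/4 satisfied
(1,5)B 4/5 satisfied
(1,6)A 0/3 not
(2,1)B 3/4 satisfied
(2,2)B 4/6 satisfied
(2,3)A 1/7 not
(2,4)B 5/7 satisfied
(2,5)B 6/8 satisfied
(2,6)B 3/5 not
(3,2)A 3/7 not
(3,3)B 4/8 not
(3,4)B 4/8 not
(3,5)A 1/8 not
(3,6)B 3/5 not
(4,1)B 0/2 not
(4,2)A 2/4 not
(4,3)A 2/5 not
(4,4)B 2/5 not
(4,5)A 1/5 not
(4,6)B 1/3 not
Unsatisfied: (1,6), (2,3), (2,6), (3,2), (3,3), (3,4), (3,5), (3,6), (4,1), (4,2), (4,3), (4,4), (4,5), (4,6) — 14 in total.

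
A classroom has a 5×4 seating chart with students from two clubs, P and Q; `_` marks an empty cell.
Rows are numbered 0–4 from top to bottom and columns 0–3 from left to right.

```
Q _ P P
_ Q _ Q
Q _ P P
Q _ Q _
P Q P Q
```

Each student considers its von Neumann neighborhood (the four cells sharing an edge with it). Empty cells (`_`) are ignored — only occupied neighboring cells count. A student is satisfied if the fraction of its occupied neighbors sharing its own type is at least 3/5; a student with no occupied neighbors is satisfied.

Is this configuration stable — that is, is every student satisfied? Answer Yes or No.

Row 0: (0,0)Q 0/0 ok · (0,2)P 1/1 ok · (0,3)P 1/2 unhappy
Row 1: (1,1)Q 0/0 ok · (1,3)Q 0/2 unhappy
Row 2: (2,0)Q 1/1 ok · (2,2)P 1/2 unhappy · (2,3)P 1/2 unhappy
Row 3: (3,0)Q 1/2 unhappy · (3,2)Q 0/2 unhappy
Row 4: (4,0)P 0/2 unhappy · (4,1)Q 0/2 unhappy · (4,2)P 0/3 unhappy · (4,3)Q 0/1 unhappy
For instance (0,3) has only 1/2 same-type neighbors, below 3/5.

No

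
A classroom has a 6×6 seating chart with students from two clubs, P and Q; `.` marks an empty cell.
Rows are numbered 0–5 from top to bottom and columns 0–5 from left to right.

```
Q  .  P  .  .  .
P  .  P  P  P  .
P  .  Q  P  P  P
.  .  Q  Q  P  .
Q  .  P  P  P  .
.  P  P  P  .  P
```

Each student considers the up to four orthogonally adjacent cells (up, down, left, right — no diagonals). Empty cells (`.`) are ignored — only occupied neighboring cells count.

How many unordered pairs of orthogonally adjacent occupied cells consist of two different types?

Scan each occupied cell's neighbors to the right and below so each pair is counted once.
Row 0: Q(0,0)–P(1,0)≠ P(0,2)–P(1,2)=  → 1/2 unlike.
Row 1: P(1,0)–P(2,0)= P(1,2)–P(1,3)= P(1,2)–Q(2,2)≠ P(1,3)–P(1,4)= P(1,3)–P(2,3)= P(1,4)–P(2,4)=  → 1/6 unlike.
Row 2: Q(2,2)–P(2,3)≠ Q(2,2)–Q(3,2)= P(2,3)–P(2,4)= P(2,3)–Q(3,3)≠ P(2,4)–P(2,5)= P(2,4)–P(3,4)=  → 2/6 unlike.
Row 3: Q(3,2)–Q(3,3)= Q(3,2)–P(4,2)≠ Q(3,3)–P(3,4)≠ Q(3,3)–P(4,3)≠ P(3,4)–P(4,4)=  → 3/5 unlike.
Row 4: P(4,2)–P(4,3)= P(4,2)–P(5,2)= P(4,3)–P(4,4)= P(4,3)–P(5,3)=  → 0/4 unlike.
Row 5: P(5,1)–P(5,2)= P(5,2)–P(5,3)=  → 0/2 unlike.
Total adjacent occupied pairs: 25; unlike-type pairs: 7.

7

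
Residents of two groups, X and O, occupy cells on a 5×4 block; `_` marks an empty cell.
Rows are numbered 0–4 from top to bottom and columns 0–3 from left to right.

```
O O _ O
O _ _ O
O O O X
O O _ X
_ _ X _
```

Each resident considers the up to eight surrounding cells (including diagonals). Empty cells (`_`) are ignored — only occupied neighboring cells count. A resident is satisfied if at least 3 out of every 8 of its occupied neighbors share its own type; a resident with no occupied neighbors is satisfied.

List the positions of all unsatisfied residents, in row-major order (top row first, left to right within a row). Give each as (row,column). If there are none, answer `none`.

(2,3)

Row 0: (0,0)O 2/2 ok · (0,1)O 2/2 ok · (0,3)O 1/1 ok
Row 1: (1,0)O 4/4 ok · (1,3)O 2/3 ok
Row 2: (2,0)O 4/4 ok · (2,1)O 5/5 ok · (2,2)O 3/5 ok · (2,3)X 1/3 unhappy
Row 3: (3,0)O 3/3 ok · (3,1)O 4/5 ok · (3,3)X 2/3 ok
Row 4: (4,2)X 1/2 ok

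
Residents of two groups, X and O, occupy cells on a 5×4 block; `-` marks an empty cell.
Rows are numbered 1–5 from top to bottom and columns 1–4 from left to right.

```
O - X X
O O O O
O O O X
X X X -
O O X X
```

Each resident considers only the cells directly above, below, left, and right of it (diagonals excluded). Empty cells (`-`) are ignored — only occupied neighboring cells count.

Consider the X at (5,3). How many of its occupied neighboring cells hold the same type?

2

Occupied neighbors of (5,3): (4,3)=X, (5,2)=O, (5,4)=X.
Same type (X): 2 of 3.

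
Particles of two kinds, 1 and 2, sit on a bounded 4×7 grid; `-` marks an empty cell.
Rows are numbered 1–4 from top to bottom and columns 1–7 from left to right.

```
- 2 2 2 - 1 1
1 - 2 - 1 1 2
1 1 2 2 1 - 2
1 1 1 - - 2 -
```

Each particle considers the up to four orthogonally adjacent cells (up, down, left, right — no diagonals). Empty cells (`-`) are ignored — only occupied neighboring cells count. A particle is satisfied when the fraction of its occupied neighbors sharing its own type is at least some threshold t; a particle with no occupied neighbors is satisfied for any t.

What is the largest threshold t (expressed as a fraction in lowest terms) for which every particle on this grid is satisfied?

1/3

(1,2)2 1/1
(1,3)2 3/3
(1,4)2 1/1
(1,6)1 2/2
(1,7)1 1/2
(2,1)1 1/1
(2,3)2 2/2
(2,5)1 2/2
(2,6)1 2/3
(2,7)2 1/3
(3,1)1 3/3
(3,2)1 2/3
(3,3)2 2/4
(3,4)2 1/2
(3,5)1 1/2
(3,7)2 1/1
(4,1)1 2/2
(4,2)1 3/3
(4,3)1 1/2
(4,6)2 — no occupied neighbors
The smallest same-type fraction is 1/3 at (2,7), which reduces to 1/3. Any threshold above that leaves this particle unsatisfied.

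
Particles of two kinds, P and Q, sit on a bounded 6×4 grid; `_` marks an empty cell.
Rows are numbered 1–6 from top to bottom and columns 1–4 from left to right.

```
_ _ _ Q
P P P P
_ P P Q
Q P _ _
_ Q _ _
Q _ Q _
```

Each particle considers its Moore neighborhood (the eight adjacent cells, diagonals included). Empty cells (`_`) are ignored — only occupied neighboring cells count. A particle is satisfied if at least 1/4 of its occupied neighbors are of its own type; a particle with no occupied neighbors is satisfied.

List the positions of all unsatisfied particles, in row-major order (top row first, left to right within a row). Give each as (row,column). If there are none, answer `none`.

(1,4), (3,4)

(1,4)Q 0/2 not
(2,1)P 2/2 satisfied
(2,2)P 4/4 satisfied
(2,3)P 4/6 satisfied
(2,4)P 2/4 satisfied
(3,2)P 5/6 satisfied
(3,3)P 5/6 satisfied
(3,4)Q 0/3 not
(4,1)Q 1/3 satisfied
(4,2)P 2/4 satisfied
(5,2)Q 3/4 satisfied
(6,1)Q 1/1 satisfied
(6,3)Q 1/1 satisfied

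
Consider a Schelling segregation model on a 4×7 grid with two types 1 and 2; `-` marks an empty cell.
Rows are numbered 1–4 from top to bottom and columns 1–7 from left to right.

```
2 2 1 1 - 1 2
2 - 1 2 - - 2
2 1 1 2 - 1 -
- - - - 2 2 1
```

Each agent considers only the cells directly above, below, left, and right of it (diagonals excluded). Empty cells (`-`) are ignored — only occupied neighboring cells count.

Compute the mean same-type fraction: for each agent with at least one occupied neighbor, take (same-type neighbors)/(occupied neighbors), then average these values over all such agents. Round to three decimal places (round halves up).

0.537

(1,1)2 2/2
(1,2)2 1/2
(1,3)1 2/3
(1,4)1 1/2
(1,6)1 0/1
(1,7)2 1/2
(2,1)2 2/2
(2,3)1 2/3
(2,4)2 1/3
(2,7)2 1/1
(3,1)2 1/2
(3,2)1 1/2
(3,3)1 2/3
(3,4)2 1/2
(3,6)1 0/1
(4,5)2 1/1
(4,6)2 1/3
(4,7)1 0/1
Sum over 18 agents: 2/2 + 1/2 + 2/3 + 1/2 + 0/1 + 1/2 + 2/2 + 2/3 + 1/3 + 1/1 + 1/2 + 1/2 + 2/3 + 1/2 + 0/1 + 1/1 + 1/3 + 0/1 = 29/3; mean = 29/3 ÷ 18 = 29/54 = 0.537037… → 0.537.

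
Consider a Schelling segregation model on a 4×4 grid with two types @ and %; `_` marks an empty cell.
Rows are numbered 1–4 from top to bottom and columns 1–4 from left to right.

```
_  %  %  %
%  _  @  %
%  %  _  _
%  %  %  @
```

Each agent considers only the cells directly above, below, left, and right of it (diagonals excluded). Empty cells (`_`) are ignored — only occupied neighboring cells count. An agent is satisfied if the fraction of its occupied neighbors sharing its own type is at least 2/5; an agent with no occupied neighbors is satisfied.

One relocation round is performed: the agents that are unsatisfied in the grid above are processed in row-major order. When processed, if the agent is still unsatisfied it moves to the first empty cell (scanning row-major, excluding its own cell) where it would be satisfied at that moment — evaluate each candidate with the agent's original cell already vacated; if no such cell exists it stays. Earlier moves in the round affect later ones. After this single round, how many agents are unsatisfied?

0

Initially unsatisfied (in order): (2,3), (4,4).
  (2,3) → (3,4).
  (4,4): now satisfied by earlier moves; stays.
Resulting grid:
_ % % %
% _ _ %
% % _ @
% % % @
All satisfied now.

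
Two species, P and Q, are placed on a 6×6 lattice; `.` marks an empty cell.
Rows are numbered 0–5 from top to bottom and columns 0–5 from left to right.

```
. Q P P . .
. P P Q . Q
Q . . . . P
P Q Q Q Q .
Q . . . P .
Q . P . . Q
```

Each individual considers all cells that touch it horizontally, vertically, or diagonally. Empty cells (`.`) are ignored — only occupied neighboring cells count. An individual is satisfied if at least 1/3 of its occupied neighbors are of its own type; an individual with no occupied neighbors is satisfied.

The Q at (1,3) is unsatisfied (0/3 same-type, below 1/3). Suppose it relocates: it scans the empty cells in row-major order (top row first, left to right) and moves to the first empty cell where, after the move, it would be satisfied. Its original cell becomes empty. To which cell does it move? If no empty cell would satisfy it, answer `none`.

Vacating (1,3). Empty cells in order:
  (0,0): 1/2 same-type → satisfied — stop here.

(0,0)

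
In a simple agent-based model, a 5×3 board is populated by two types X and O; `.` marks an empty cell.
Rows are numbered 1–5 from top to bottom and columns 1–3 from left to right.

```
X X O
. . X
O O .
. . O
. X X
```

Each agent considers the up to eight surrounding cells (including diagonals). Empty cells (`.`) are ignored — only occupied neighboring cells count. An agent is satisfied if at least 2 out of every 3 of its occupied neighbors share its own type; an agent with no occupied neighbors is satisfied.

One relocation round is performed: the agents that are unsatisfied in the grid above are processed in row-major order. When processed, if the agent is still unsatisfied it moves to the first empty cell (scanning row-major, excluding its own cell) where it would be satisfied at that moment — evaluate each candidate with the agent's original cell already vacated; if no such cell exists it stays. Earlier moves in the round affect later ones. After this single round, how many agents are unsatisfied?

Initially unsatisfied (in order): (1,3), (2,3), (4,3), (5,2), (5,3).
  (1,3) → (3,3).
  (2,3) → (1,3).
  (4,3) → (4,1).
  (5,2): no empty cell satisfies it; stays.
  (5,3): now satisfied by earlier moves; stays.
Resulting grid:
X X X
. . .
O O O
O . .
. X X
Unsatisfied now: (5,2).

1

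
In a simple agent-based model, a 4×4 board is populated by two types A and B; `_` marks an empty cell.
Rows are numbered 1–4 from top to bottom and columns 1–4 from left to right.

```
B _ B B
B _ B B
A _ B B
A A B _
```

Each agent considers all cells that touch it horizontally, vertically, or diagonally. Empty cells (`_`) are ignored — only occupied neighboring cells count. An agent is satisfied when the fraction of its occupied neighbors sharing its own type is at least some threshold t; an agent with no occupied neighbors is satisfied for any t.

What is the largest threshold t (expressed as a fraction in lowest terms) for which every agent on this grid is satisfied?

Row 1: (1,1)B 1/1 · (1,3)B 3/3 · (1,4)B 3/3
Row 2: (2,1)B 1/2 · (2,3)B 5/5 · (2,4)B 5/5
Row 3: (3,1)A 2/3 · (3,3)B 4/5 · (3,4)B 4/4
Row 4: (4,1)A 2/2 · (4,2)A 2/4 · (4,3)B 2/3
The smallest same-type fraction is 1/2 at (2,1), which reduces to 1/2. Any threshold above that leaves this agent unsatisfied.

1/2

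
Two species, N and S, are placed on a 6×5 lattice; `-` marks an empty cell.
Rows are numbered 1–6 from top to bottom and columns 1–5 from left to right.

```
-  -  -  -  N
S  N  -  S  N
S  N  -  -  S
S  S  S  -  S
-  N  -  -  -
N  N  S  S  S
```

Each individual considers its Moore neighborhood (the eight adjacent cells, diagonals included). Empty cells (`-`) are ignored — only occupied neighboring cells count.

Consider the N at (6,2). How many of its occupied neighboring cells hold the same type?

2

Occupied neighbors of (6,2): (5,2)=N, (6,1)=N, (6,3)=S.
Same type (N): 2 of 3.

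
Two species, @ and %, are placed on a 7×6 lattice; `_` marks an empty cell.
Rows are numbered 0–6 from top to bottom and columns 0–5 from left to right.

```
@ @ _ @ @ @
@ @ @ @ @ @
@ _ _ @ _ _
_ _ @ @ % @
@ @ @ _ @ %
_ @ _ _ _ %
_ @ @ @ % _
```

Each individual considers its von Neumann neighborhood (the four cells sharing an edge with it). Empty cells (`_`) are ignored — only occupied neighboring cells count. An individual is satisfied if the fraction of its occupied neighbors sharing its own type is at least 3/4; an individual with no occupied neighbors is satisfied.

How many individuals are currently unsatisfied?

7

(0,0)@ 2/2 ✓
(0,1)@ 2/2 ✓
(0,3)@ 2/2 ✓
(0,4)@ 3/3 ✓
(0,5)@ 2/2 ✓
(1,0)@ 3/3 ✓
(1,1)@ 3/3 ✓
(1,2)@ 2/2 ✓
(1,3)@ 4/4 ✓
(1,4)@ 3/3 ✓
(1,5)@ 2/2 ✓
(2,0)@ 1/1 ✓
(2,3)@ 2/2 ✓
(3,2)@ 2/2 ✓
(3,3)@ 2/3 ✗
(3,4)% 0/3 ✗
(3,5)@ 0/2 ✗
(4,0)@ 1/1 ✓
(4,1)@ 3/3 ✓
(4,2)@ 2/2 ✓
(4,4)@ 0/2 ✗
(4,5)% 1/3 ✗
(5,1)@ 2/2 ✓
(5,5)% 1/1 ✓
(6,1)@ 2/2 ✓
(6,2)@ 2/2 ✓
(6,3)@ 1/2 ✗
(6,4)% 0/1 ✗
Unsatisfied: (3,3), (3,4), (3,5), (4,4), (4,5), (6,3), (6,4) — 7 in total.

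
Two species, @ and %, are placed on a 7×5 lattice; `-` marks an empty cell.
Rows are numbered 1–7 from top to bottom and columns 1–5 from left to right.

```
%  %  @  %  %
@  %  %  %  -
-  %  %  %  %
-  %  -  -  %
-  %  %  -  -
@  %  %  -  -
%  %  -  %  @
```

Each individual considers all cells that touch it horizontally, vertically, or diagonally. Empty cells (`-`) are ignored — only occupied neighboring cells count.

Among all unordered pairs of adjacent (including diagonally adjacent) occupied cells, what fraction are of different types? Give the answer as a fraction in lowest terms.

Scan each occupied cell's neighbors to the right and below (and the two forward diagonals) so each pair is counted once.
From row 1: 7 unlike of 15 pairs (running 7/15).
From row 2: 2 unlike of 12 pairs (running 9/27).
From row 3: 0 unlike of 7 pairs (running 9/34).
From row 4: 0 unlike of 2 pairs (running 9/36).
From row 5: 1 unlike of 6 pairs (running 10/42).
From row 6: 3 unlike of 8 pairs (running 13/50).
From row 7: 1 unlike of 2 pairs (running 14/52).
Total adjacent occupied pairs: 52; unlike-type pairs: 14.
14/52 reduces to 7/26.

7/26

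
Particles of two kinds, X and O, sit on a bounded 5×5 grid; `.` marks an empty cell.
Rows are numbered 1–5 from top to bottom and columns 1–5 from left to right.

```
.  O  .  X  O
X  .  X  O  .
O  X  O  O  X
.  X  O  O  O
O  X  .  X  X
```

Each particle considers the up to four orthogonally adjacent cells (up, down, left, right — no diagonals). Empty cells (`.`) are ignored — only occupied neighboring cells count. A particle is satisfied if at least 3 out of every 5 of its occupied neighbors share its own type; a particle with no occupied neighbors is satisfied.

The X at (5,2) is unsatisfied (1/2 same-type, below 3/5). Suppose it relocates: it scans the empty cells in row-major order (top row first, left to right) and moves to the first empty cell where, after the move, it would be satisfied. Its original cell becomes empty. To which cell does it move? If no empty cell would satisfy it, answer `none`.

(1,3)

Vacating (5,2). Empty cells in order:
  (1,1): 1/2 same-type → still unsatisfied.
  (1,3): 2/3 same-type → satisfied — stop here.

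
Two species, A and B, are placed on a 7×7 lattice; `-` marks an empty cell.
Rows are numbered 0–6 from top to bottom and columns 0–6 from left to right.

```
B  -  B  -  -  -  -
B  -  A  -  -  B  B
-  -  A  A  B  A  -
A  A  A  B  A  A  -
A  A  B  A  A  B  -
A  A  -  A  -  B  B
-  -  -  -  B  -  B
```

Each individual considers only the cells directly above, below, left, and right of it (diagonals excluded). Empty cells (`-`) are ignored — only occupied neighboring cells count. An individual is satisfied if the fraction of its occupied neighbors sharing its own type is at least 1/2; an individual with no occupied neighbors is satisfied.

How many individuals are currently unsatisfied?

(0,0)B 1/1 ✓
(0,2)B 0/1 ✗
(1,0)B 1/1 ✓
(1,2)A 1/2 ✓
(1,5)B 1/2 ✓
(1,6)B 1/1 ✓
(2,2)A 3/3 ✓
(2,3)A 1/3 ✗
(2,4)B 0/3 ✗
(2,5)A 1/3 ✗
(3,0)A 2/2 ✓
(3,1)A 3/3 ✓
(3,2)A 2/4 ✓
(3,3)B 0/4 ✗
(3,4)A 2/4 ✓
(3,5)A 2/3 ✓
(4,0)A 3/3 ✓
(4,1)A 3/4 ✓
(4,2)B 0/3 ✗
(4,3)A 2/4 ✓
(4,4)A 2/3 ✓
(4,5)B 1/3 ✗
(5,0)A 2/2 ✓
(5,1)A 2/2 ✓
(5,3)A 1/1 ✓
(5,5)B 2/2 ✓
(5,6)B 2/2 ✓
(6,4)B 0/0 ✓
(6,6)B 1/1 ✓
Unsatisfied: (0,2), (2,3), (2,4), (2,5), (3,3), (4,2), (4,5) — 7 in total.

7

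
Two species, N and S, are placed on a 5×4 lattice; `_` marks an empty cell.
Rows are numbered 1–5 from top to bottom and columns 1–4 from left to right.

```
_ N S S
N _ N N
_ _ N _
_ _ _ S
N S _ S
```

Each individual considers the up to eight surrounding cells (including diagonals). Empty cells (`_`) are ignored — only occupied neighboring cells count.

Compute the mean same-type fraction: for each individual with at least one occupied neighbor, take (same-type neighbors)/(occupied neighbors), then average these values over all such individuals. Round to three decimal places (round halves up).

(1,2)N 2/3
(1,3)S 1/4
(1,4)S 1/3
(2,1)N 1/1
(2,3)N 3/5
(2,4)N 2/4
(3,3)N 2/3
(4,4)S 1/2
(5,1)N 0/1
(5,2)S 0/1
(5,4)S 1/1
Sum over 11 individuals: 2/3 + 1/4 + 1/3 + 1/1 + 3/5 + 2/4 + 2/3 + 1/2 + 0/1 + 0/1 + 1/1 = 331/60; mean = 331/60 ÷ 11 = 331/660 = 0.501515… → 0.502.

0.502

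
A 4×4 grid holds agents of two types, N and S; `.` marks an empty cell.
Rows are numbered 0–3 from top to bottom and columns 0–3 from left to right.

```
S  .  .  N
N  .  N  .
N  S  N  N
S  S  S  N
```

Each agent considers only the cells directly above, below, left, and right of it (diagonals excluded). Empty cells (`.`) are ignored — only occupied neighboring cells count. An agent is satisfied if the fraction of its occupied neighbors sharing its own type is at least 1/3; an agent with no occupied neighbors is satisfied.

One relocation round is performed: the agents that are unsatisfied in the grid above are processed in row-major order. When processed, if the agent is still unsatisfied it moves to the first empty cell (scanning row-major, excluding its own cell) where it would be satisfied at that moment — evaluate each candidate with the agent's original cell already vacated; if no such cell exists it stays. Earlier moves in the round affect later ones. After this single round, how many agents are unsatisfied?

Initially unsatisfied (in order): (0,0).
  (0,0) → (0,1).
Resulting grid:
. S . N
N . N .
N S N N
S S S N
All satisfied now.

0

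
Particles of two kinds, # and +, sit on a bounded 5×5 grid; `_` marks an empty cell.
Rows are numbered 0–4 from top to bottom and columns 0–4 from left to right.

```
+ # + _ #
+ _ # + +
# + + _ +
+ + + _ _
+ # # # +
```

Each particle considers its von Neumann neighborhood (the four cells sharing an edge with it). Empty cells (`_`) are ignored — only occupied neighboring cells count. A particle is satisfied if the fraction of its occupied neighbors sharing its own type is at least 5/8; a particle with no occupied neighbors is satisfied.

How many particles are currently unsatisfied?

Row 0: (0,0)+ 1/2 ✗ · (0,1)# 0/2 ✗ · (0,2)+ 0/2 ✗ · (0,4)# 0/1 ✗
Row 1: (1,0)+ 1/2 ✗ · (1,2)# 0/3 ✗ · (1,3)+ 1/2 ✗ · (1,4)+ 2/3 ✓
Row 2: (2,0)# 0/3 ✗ · (2,1)+ 2/3 ✓ · (2,2)+ 2/3 ✓ · (2,4)+ 1/1 ✓
Row 3: (3,0)+ 2/3 ✓ · (3,1)+ 3/4 ✓ · (3,2)+ 2/3 ✓
Row 4: (4,0)+ 1/2 ✗ · (4,1)# 1/3 ✗ · (4,2)# 2/3 ✓ · (4,3)# 1/2 ✗ · (4,4)+ 0/1 ✗
Unsatisfied: (0,0), (0,1), (0,2), (0,4), (1,0), (1,2), (1,3), (2,0), (4,0), (4,1), (4,3), (4,4) — 12 in total.

12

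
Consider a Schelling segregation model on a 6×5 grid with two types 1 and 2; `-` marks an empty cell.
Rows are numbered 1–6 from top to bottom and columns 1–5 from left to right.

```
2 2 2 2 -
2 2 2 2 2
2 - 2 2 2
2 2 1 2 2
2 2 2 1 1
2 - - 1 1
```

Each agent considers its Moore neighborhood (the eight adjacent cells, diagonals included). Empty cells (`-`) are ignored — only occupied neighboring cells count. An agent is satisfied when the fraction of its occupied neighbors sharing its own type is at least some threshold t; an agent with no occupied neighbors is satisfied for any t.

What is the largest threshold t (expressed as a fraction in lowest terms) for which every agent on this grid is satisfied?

(1,1)2 3/3
(1,2)2 5/5
(1,3)2 5/5
(1,4)2 4/4
(2,1)2 4/4
(2,2)2 7/7
(2,3)2 7/7
(2,4)2 7/7
(2,5)2 4/4
(3,1)2 4/4
(3,3)2 6/7
(3,4)2 7/8
(3,5)2 5/5
(4,1)2 4/4
(4,2)2 6/7
(4,3)1 1/7
(4,4)2 5/8
(4,5)2 3/5
(5,1)2 4/4
(5,2)2 5/6
(5,3)2 3/6
(5,4)1 4/7
(5,5)1 3/5
(6,1)2 2/2
(6,4)1 3/4
(6,5)1 3/3
The smallest same-type fraction is 1/7 at (4,3), which reduces to 1/7. Any threshold above that leaves this agent unsatisfied.

1/7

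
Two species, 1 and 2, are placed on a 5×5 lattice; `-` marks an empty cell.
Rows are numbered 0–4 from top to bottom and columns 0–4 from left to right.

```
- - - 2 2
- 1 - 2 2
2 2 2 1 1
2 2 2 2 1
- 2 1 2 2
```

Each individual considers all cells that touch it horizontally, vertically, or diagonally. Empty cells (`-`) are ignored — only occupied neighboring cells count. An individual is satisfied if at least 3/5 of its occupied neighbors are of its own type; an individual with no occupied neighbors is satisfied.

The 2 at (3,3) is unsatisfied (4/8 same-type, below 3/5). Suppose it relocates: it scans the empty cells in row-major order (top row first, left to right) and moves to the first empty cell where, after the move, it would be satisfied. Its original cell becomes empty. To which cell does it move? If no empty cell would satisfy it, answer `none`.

(0,2)

Vacating (3,3). Empty cells in order:
  (0,0): 0/1 same-type → still unsatisfied.
  (0,1): 0/1 same-type → still unsatisfied.
  (0,2): 2/3 same-type → satisfied — stop here.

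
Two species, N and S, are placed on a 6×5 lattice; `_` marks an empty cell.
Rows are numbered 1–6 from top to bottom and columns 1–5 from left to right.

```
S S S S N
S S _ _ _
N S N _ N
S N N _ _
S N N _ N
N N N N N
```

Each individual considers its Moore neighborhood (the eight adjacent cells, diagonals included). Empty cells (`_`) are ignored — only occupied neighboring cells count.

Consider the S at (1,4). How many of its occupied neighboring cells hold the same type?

1

Occupied neighbors of (1,4): (1,3)=S, (1,5)=N.
Same type (S): 1 of 2.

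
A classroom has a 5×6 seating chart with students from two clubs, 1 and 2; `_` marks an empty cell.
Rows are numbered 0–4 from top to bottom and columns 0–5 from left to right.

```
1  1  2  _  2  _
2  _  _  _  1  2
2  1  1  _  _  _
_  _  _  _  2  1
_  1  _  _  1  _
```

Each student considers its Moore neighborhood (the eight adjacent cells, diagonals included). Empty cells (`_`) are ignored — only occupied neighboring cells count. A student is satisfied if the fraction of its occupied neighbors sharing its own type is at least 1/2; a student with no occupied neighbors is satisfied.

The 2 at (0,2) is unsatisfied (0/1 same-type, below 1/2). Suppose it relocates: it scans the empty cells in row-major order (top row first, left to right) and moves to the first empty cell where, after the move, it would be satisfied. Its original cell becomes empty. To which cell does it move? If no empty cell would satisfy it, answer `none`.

(0,3)

Vacating (0,2). Empty cells in order:
  (0,3): 1/2 same-type → satisfied — stop here.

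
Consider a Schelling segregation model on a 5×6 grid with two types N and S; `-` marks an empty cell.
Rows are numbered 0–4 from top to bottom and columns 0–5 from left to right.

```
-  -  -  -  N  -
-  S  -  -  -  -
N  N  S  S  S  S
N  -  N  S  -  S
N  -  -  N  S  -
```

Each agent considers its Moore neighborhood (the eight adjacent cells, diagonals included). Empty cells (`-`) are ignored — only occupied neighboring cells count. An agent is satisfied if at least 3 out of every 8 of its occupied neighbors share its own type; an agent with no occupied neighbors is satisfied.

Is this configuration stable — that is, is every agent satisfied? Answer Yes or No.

Row 0: (0,4)N 0/0 satisfied
Row 1: (1,1)S 1/3 not
Row 2: (2,0)N 2/3 satisfied · (2,1)N 3/5 satisfied · (2,2)S 3/5 satisfied · (2,3)S 3/4 satisfied · (2,4)S 4/4 satisfied · (2,5)S 2/2 satisfied
Row 3: (3,0)N 3/3 satisfied · (3,2)N 2/5 satisfied · (3,3)S 4/6 satisfied · (3,5)S 3/3 satisfied
Row 4: (4,0)N 1/1 satisfied · (4,3)N 1/3 not · (4,4)S 2/3 satisfied
For instance (1,1) has only 1/3 same-type neighbors, below 3/8.

No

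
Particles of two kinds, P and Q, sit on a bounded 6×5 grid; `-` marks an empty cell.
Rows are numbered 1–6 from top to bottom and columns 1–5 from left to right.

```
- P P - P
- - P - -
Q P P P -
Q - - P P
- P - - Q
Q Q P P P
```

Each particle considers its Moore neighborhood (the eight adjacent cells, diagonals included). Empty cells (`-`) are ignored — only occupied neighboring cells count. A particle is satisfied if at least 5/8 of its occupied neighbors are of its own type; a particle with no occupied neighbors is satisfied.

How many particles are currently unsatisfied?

8

(1,2)P 2/2 ✓
(1,3)P 2/2 ✓
(1,5)P 0/0 ✓
(2,3)P 5/5 ✓
(3,1)Q 1/2 ✗
(3,2)P 2/4 ✗
(3,3)P 4/4 ✓
(3,4)P 4/4 ✓
(4,1)Q 1/3 ✗
(4,4)P 3/4 ✓
(4,5)P 2/3 ✓
(5,2)P 1/4 ✗
(5,5)Q 0/4 ✗
(6,1)Q 1/2 ✗
(6,2)Q 1/3 ✗
(6,3)P 2/3 ✓
(6,4)P 2/3 ✓
(6,5)P 1/2 ✗
Unsatisfied: (3,1), (3,2), (4,1), (5,2), (5,5), (6,1), (6,2), (6,5) — 8 in total.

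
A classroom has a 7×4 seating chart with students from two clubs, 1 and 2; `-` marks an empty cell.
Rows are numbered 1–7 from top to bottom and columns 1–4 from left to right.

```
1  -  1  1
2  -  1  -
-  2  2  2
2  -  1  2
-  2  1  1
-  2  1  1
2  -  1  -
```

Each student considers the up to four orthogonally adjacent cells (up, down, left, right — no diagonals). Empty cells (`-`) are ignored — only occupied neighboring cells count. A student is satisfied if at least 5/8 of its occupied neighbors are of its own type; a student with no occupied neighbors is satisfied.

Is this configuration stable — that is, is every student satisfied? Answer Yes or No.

Row 1: (1,1)1 0/1 unhappy · (1,3)1 2/2 ok · (1,4)1 1/1 ok
Row 2: (2,1)2 0/1 unhappy · (2,3)1 1/2 unhappy
Row 3: (3,2)2 1/1 ok · (3,3)2 2/4 unhappy · (3,4)2 2/2 ok
Row 4: (4,1)2 0/0 ok · (4,3)1 1/3 unhappy · (4,4)2 1/3 unhappy
Row 5: (5,2)2 1/2 unhappy · (5,3)1 3/4 ok · (5,4)1 2/3 ok
Row 6: (6,2)2 1/2 unhappy · (6,3)1 3/4 ok · (6,4)1 2/2 ok
Row 7: (7,1)2 0/0 ok · (7,3)1 1/1 ok
For instance (1,1) has only 0/1 same-type neighbors, below 5/8.

No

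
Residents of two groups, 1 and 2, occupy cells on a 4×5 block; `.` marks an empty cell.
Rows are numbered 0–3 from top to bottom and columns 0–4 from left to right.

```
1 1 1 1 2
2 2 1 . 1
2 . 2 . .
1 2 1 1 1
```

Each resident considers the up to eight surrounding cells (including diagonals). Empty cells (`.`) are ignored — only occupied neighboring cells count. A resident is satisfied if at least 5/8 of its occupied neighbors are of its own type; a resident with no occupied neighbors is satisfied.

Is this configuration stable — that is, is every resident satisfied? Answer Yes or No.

Row 0: (0,0)1 1/3 unhappy · (0,1)1 3/5 unhappy · (0,2)1 3/4 ok · (0,3)1 3/4 ok · (0,4)2 0/2 unhappy
Row 1: (1,0)2 2/4 unhappy · (1,1)2 3/7 unhappy · (1,2)1 3/5 unhappy · (1,4)1 1/2 unhappy
Row 2: (2,0)2 3/4 ok · (2,2)2 2/5 unhappy
Row 3: (3,0)1 0/2 unhappy · (3,1)2 2/4 unhappy · (3,2)1 1/3 unhappy · (3,3)1 2/3 ok · (3,4)1 1/1 ok
For instance (0,0) has only 1/3 same-type neighbors, below 5/8.

No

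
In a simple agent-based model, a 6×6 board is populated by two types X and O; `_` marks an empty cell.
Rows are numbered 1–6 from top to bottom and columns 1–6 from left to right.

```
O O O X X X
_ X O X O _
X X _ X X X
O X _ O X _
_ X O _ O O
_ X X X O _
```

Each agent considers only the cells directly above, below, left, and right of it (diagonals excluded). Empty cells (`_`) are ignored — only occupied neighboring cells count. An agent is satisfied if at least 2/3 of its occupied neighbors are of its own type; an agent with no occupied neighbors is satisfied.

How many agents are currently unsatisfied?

Row 1: (1,1)O 1/1 satisfied · (1,2)O 2/3 satisfied · (1,3)O 2/3 satisfied · (1,4)X 2/3 satisfied · (1,5)X 2/3 satisfied · (1,6)X 1/1 satisfied
Row 2: (2,2)X 1/3 not · (2,3)O 1/3 not · (2,4)X 2/4 not · (2,5)O 0/3 not
Row 3: (3,1)X 1/2 not · (3,2)X 3/3 satisfied · (3,4)X 2/3 satisfied · (3,5)X 3/4 satisfied · (3,6)X 1/1 satisfied
Row 4: (4,1)O 0/2 not · (4,2)X 2/3 satisfied · (4,4)O 0/2 not · (4,5)X 1/3 not
Row 5: (5,2)X 2/3 satisfied · (5,3)O 0/2 not · (5,5)O 2/3 satisfied · (5,6)O 1/1 satisfied
Row 6: (6,2)X 2/2 satisfied · (6,3)X 2/3 satisfied · (6,4)X 1/2 not · (6,5)O 1/2 not
Unsatisfied: (2,2), (2,3), (2,4), (2,5), (3,1), (4,1), (4,4), (4,5), (5,3), (6,4), (6,5) — 11 in total.

11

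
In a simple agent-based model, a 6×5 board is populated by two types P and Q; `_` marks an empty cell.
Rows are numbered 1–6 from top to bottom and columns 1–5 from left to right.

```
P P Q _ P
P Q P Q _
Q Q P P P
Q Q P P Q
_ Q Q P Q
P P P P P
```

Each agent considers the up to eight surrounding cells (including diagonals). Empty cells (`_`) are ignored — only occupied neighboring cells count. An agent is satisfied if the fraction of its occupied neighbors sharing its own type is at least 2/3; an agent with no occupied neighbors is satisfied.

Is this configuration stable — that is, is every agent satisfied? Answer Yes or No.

No

Row 1: (1,1)P 2/3 ok · (1,2)P 3/5 unhappy · (1,3)Q 2/4 unhappy · (1,5)P 0/1 unhappy
Row 2: (2,1)P 2/5 unhappy · (2,2)Q 3/8 unhappy · (2,3)P 3/7 unhappy · (2,4)Q 1/6 unhappy
Row 3: (3,1)Q 4/5 ok · (3,2)Q 4/8 unhappy · (3,3)P 4/8 unhappy · (3,4)P 5/7 ok · (3,5)P 2/4 unhappy
Row 4: (4,1)Q 4/4 ok · (4,2)Q 5/7 ok · (4,3)P 4/8 unhappy · (4,4)P 5/8 unhappy · (4,5)Q 1/5 unhappy
Row 5: (5,2)Q 3/7 unhappy · (5,3)Q 2/8 unhappy · (5,4)P 5/8 unhappy · (5,5)Q 1/5 unhappy
Row 6: (6,1)P 1/2 unhappy · (6,2)P 2/4 unhappy · (6,3)P 3/5 unhappy · (6,4)P 3/5 unhappy · (6,5)P 2/3 ok
For instance (1,2) has only 3/5 same-type neighbors, below 2/3.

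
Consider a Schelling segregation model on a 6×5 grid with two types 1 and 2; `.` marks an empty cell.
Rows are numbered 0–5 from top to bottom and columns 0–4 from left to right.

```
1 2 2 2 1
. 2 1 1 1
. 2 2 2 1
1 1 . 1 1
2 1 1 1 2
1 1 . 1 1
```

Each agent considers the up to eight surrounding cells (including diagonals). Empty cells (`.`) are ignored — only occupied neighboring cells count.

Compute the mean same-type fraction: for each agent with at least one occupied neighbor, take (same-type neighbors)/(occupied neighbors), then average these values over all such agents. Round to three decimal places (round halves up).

0.512

Row 0: (0,0)1 0/2 · (0,1)2 2/4 · (0,2)2 3/5 · (0,3)2 1/5 · (0,4)1 2/3
Row 1: (1,1)2 4/6 · (1,2)1 1/8 · (1,3)1 4/8 · (1,4)1 3/5
Row 2: (2,1)2 2/5 · (2,2)2 3/7 · (2,3)2 1/7 · (2,4)1 4/5
Row 3: (3,0)1 2/4 · (3,1)1 3/6 · (3,3)1 4/7 · (3,4)1 3/5
Row 4: (4,0)2 0/5 · (4,1)1 5/6 · (4,2)1 6/6 · (4,3)1 5/6 · (4,4)2 0/5
Row 5: (5,0)1 2/3 · (5,1)1 3/4 · (5,3)1 3/4 · (5,4)1 2/3
Sum over 26 agents: 0/2 + 2/4 + 3/5 + 1/5 + 2/3 + 4/6 + 1/8 + 4/8 + 3/5 + 2/5 + 3/7 + 1/7 + 4/5 + 2/4 + 3/6 + 4/7 + 3/5 + 0/5 + 5/6 + 6/6 + 5/6 + 0/5 + 2/3 + 3/4 + 3/4 + 2/3 = 11173/840; mean = 11173/840 ÷ 26 = 11173/21840 = 0.511584… → 0.512.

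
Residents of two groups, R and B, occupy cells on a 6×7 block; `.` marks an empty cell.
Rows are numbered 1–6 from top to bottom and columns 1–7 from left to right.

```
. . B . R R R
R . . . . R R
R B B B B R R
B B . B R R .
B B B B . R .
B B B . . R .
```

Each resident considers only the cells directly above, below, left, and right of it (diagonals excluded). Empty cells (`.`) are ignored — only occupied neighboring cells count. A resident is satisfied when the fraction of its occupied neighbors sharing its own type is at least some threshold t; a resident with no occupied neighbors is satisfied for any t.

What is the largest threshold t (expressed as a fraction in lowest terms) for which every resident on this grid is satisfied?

(1,3)B — no occupied neighbors
(1,5)R 1/1
(1,6)R 3/3
(1,7)R 2/2
(2,1)R 1/1
(2,6)R 3/3
(2,7)R 3/3
(3,1)R 1/3
(3,2)B 2/3
(3,3)B 2/2
(3,4)B 3/3
(3,5)B 1/3
(3,6)R 3/4
(3,7)R 2/2
(4,1)B 2/3
(4,2)B 3/3
(4,4)B 2/3
(4,5)R 1/3
(4,6)R 3/3
(5,1)B 3/3
(5,2)B 4/4
(5,3)B 3/3
(5,4)B 2/2
(5,6)R 2/2
(6,1)B 2/2
(6,2)B 3/3
(6,3)B 2/2
(6,6)R 1/1
The smallest same-type fraction is 1/3 at (3,1), which reduces to 1/3. Any threshold above that leaves this resident unsatisfied.

1/3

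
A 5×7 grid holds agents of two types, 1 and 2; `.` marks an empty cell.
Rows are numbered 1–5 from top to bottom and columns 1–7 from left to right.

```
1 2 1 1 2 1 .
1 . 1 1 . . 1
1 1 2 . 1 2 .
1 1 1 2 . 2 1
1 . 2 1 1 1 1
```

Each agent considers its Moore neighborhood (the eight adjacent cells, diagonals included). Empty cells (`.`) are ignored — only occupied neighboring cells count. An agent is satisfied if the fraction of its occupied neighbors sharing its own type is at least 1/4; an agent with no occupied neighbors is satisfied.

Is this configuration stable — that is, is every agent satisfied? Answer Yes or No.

(1,1)1 1/2 ✓
(1,2)2 0/4 ✗
(1,3)1 3/4 ✓
(1,4)1 3/4 ✓
(1,5)2 0/3 ✗
(1,6)1 1/2 ✓
(2,1)1 3/4 ✓
(2,3)1 4/6 ✓
(2,4)1 4/6 ✓
(2,7)1 1/2 ✓
(3,1)1 4/4 ✓
(3,2)1 6/7 ✓
(3,3)2 1/6 ✗
(3,5)1 1/4 ✓
(3,6)2 1/4 ✓
(4,1)1 4/4 ✓
(4,2)1 5/7 ✓
(4,3)1 3/6 ✓
(4,4)2 2/6 ✓
(4,6)2 1/6 ✗
(4,7)1 2/4 ✓
(5,1)1 2/2 ✓
(5,3)2 1/4 ✓
(5,4)1 2/4 ✓
(5,5)1 2/4 ✓
(5,6)1 3/4 ✓
(5,7)1 2/3 ✓
For instance (1,2) has only 0/4 same-type neighbors, below 1/4.

No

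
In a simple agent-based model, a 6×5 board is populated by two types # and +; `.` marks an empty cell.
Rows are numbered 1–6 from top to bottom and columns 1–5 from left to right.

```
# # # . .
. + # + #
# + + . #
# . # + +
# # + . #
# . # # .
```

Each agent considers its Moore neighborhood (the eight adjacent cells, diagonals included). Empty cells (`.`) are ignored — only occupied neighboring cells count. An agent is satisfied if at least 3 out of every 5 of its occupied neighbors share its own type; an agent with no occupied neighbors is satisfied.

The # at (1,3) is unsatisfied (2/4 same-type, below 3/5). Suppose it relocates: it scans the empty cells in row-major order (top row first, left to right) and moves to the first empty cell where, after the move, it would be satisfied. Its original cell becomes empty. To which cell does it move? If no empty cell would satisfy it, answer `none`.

Vacating (1,3). Empty cells in order:
  (1,4): 2/3 same-type → satisfied — stop here.

(1,4)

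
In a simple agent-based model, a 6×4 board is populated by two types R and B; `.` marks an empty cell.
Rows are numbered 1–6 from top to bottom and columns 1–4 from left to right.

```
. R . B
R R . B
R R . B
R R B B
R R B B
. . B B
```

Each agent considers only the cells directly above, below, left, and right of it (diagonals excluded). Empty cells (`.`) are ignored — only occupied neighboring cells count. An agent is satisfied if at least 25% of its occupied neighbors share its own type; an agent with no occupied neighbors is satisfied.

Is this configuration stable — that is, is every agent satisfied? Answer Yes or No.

Yes

Row 1: (1,2)R 1/1 ✓ · (1,4)B 1/1 ✓
Row 2: (2,1)R 2/2 ✓ · (2,2)R 3/3 ✓ · (2,4)B 2/2 ✓
Row 3: (3,1)R 3/3 ✓ · (3,2)R 3/3 ✓ · (3,4)B 2/2 ✓
Row 4: (4,1)R 3/3 ✓ · (4,2)R 3/4 ✓ · (4,3)B 2/3 ✓ · (4,4)B 3/3 ✓
Row 5: (5,1)R 2/2 ✓ · (5,2)R 2/3 ✓ · (5,3)B 3/4 ✓ · (5,4)B 3/3 ✓
Row 6: (6,3)B 2/2 ✓ · (6,4)B 2/2 ✓
All meet the threshold, so the configuration is stable.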